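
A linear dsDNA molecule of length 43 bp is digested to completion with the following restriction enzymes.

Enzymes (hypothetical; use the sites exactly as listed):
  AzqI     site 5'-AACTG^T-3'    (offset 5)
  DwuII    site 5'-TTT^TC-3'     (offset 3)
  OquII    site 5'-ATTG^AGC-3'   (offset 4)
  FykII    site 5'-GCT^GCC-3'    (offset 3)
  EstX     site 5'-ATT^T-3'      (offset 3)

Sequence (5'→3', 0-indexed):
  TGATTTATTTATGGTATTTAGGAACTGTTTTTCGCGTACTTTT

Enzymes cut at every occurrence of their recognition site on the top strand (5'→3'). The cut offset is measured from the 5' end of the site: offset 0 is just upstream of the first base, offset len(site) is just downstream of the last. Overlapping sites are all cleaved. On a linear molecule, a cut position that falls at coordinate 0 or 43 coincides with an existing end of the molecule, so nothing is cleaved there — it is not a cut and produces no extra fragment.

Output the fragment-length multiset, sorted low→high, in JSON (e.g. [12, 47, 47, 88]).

Scan for sites:
  AzqI AACTGT/5: at [22] ⇒ [27]
  DwuII TTTTC/3: at [28] ⇒ [31]
  OquII (ATTGAGC, off=4): no sites
  FykII (GCTGCC, off=3): no sites
  EstX ATTT/3: at [2, 6, 15] ⇒ [5, 9, 18]

Pooled cuts: [5, 9, 18, 27, 31]

Fragment lengths:
  [0,5): 5 bp
  [5,9): 4 bp
  [9,18): 9 bp
  [18,27): 9 bp
  [27,31): 4 bp
  [31,43): 12 bp

[4,4,5,9,9,12]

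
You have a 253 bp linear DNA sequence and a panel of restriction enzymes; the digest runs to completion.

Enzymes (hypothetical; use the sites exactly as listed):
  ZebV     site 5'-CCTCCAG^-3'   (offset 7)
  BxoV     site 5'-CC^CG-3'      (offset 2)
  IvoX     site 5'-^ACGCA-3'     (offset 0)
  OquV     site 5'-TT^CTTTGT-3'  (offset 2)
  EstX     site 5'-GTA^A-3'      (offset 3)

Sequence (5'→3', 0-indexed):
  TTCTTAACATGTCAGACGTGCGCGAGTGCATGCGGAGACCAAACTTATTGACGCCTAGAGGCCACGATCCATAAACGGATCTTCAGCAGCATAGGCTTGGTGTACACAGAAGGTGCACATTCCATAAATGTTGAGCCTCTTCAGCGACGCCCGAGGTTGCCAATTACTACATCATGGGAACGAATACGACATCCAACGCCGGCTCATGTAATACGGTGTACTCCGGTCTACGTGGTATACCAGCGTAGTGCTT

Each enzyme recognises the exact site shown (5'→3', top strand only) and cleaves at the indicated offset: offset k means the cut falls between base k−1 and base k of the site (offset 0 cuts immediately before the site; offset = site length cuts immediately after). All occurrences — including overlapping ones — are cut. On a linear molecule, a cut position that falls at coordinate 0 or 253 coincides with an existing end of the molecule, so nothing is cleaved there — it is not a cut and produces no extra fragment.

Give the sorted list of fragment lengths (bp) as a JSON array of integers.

[43,59,151]

Per-enzyme occurrences:
  ZebV (CCTCCAG, off=7): no sites
  BxoV (CCCG, off=2): starts [149] → cuts [151]
  IvoX (ACGCA, off=0): no sites
  OquV (TTCTTTGT, off=2): no sites
  EstX (GTAA, off=3): starts [207] → cuts [210]

Pooled cuts: [151, 210]

Fragments:
  [0,151): 151 bp
  [151,210): 59 bp
  [210,253): 43 bp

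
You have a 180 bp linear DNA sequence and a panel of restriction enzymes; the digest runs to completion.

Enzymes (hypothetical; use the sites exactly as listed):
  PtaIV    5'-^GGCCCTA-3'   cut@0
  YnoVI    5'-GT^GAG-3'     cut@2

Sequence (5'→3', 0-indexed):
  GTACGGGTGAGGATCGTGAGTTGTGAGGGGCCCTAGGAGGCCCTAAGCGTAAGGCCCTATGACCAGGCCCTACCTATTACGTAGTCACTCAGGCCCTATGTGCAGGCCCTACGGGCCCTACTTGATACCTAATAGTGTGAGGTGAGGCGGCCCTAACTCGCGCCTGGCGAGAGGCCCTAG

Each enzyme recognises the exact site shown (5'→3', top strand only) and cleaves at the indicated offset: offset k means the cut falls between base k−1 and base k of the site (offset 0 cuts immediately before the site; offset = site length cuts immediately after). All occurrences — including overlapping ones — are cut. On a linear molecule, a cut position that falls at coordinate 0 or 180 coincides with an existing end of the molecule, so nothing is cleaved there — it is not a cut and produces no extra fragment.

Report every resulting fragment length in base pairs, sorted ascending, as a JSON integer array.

[4,5,5,7,8,8,9,9,10,13,13,14,24,25,26]

Site scan:
  PtaIV (GGCCCTA, off=0): starts [28, 38, 52, 65, 91, 104, 113, 148, 172] → cuts [28, 38, 52, 65, 91, 104, 113, 148, 172]
  YnoVI (GTGAG, off=2): starts [6, 15, 22, 136, 141] → cuts [8, 17, 24, 138, 143]

All cut coordinates (distinct, sorted): [8, 17, 24, 28, 38, 52, 65, 91, 104, 113, 138, 143, 148, 172]

Fragment lengths:
  [0,8): 8 bp
  [8,17): 9 bp
  [17,24): 7 bp
  [24,28): 4 bp
  [28,38): 10 bp
  [38,52): 14 bp
  [52,65): 13 bp
  [65,91): 26 bp
  [91,104): 13 bp
  [104,113): 9 bp
  [113,138): 25 bp
  [138,143): 5 bp
  [143,148): 5 bp
  [148,172): 24 bp
  [172,180): 8 bp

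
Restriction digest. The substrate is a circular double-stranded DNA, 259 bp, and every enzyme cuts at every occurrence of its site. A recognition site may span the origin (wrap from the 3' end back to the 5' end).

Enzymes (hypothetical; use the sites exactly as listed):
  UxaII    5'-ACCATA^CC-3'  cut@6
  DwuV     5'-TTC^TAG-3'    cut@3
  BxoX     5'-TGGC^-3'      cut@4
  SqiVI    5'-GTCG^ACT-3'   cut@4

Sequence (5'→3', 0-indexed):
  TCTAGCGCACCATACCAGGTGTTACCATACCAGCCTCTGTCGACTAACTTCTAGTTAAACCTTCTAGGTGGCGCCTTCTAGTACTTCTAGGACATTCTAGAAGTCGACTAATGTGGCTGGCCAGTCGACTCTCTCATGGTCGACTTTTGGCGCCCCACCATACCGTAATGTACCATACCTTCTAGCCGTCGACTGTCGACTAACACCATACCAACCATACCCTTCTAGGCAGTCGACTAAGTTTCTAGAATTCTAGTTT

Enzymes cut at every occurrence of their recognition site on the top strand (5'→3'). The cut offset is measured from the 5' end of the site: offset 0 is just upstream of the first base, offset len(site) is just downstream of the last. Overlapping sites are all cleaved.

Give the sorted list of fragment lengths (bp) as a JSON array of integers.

[4,5,6,6,6,7,8,8,8,9,9,9,9,9,9,10,10,10,11,11,12,12,13,13,15,15,15]

Site scan:
  UxaII (ACCATACC, off=6): starts [8, 23, 156, 171, 204, 213] → cuts [14, 29, 162, 177, 210, 219]
  DwuV (TTCTAG, off=3): starts [48, 61, 75, 84, 94, 179, 222, 242, 250, 258] → cuts [2, 51, 64, 78, 87, 97, 182, 225, 245, 253]
  BxoX (TGGC, off=4): starts [68, 113, 117, 147] → cuts [72, 117, 121, 151]
  SqiVI (GTCGACT, off=4): starts [38, 102, 123, 138, 187, 194, 231] → cuts [42, 106, 127, 142, 191, 198, 235]

Pooled cuts: [2, 14, 29, 42, 51, 64, 72, 78, 87, 97, 106, 117, 121, 127, 142, 151, 162, 177, 182, 191, 198, 210, 219, 225, 235, 245, 253]

Fragment lengths:
  2→14: 12 bp
  14→29: 15 bp
  29→42: 13 bp
  42→51: 9 bp
  51→64: 13 bp
  64→72: 8 bp
  72→78: 6 bp
  78→87: 9 bp
  87→97: 10 bp
  97→106: 9 bp
  106→117: 11 bp
  117→121: 4 bp
  121→127: 6 bp
  127→142: 15 bp
  142→151: 9 bp
  151→162: 11 bp
  162→177: 15 bp
  177→182: 5 bp
  182→191: 9 bp
  191→198: 7 bp
  198→210: 12 bp
  210→219: 9 bp
  219→225: 6 bp
  225→235: 10 bp
  235→245: 10 bp
  245→253: 8 bp
  253→2 (wrap): 259-253+2 = 8 bp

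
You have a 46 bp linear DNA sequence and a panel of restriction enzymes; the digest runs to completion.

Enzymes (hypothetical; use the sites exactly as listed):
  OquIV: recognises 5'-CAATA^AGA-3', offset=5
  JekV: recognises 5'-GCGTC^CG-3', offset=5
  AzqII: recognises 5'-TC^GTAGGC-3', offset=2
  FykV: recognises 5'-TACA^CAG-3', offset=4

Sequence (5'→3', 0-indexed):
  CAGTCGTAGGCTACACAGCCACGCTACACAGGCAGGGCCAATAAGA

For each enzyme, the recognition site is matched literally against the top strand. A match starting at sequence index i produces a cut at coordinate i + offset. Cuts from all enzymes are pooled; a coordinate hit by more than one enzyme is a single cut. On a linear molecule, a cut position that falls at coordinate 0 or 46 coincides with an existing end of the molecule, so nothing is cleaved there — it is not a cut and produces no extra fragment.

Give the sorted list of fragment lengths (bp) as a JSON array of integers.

[3,5,10,13,15]

Per-enzyme occurrences:
  OquIV CAATAAGA/5: at [38] ⇒ [43]
  JekV (GCGTCCG, off=5): no sites
  AzqII TCGTAGGC/2: at [3] ⇒ [5]
  FykV TACACAG/4: at [11, 24] ⇒ [15, 28]

All cut coordinates (distinct, sorted): [5, 15, 28, 43]

Fragment lengths:
  [0,5): 5 bp
  [5,15): 10 bp
  [15,28): 13 bp
  [28,43): 15 bp
  [43,46): 3 bp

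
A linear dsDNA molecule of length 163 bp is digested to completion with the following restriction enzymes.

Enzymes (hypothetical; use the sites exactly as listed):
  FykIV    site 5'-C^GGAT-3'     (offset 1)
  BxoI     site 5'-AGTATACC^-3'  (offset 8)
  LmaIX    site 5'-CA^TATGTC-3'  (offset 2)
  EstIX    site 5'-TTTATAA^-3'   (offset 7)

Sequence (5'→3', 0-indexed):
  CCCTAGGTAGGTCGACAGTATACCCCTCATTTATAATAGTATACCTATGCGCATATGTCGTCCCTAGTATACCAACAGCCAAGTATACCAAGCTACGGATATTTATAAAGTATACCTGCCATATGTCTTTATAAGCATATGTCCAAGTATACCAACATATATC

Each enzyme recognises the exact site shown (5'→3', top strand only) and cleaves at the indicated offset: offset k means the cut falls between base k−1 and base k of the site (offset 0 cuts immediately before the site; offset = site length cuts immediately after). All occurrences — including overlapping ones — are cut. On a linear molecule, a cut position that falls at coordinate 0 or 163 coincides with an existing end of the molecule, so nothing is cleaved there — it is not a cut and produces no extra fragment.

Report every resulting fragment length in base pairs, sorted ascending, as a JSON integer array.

Per-enzyme occurrences:
  FykIV CGGAT/1: at [95] ⇒ [96]
  BxoI AGTATACC/8: at [16, 37, 65, 81, 108, 145] ⇒ [24, 45, 73, 89, 116, 153]
  LmaIX CATATGTC/2: at [51, 119, 135] ⇒ [53, 121, 137]
  EstIX TTTATAA/7: at [29, 101, 127] ⇒ [36, 108, 134]

Pooled cuts: [24, 36, 45, 53, 73, 89, 96, 108, 116, 121, 134, 137, 153]

Fragments:
  [0,24): 24 bp
  [24,36): 12 bp
  [36,45): 9 bp
  [45,53): 8 bp
  [53,73): 20 bp
  [73,89): 16 bp
  [89,96): 7 bp
  [96,108): 12 bp
  [108,116): 8 bp
  [116,121): 5 bp
  [121,134): 13 bp
  [134,137): 3 bp
  [137,153): 16 bp
  [153,163): 10 bp

[3,5,7,8,8,9,10,12,12,13,16,16,20,24]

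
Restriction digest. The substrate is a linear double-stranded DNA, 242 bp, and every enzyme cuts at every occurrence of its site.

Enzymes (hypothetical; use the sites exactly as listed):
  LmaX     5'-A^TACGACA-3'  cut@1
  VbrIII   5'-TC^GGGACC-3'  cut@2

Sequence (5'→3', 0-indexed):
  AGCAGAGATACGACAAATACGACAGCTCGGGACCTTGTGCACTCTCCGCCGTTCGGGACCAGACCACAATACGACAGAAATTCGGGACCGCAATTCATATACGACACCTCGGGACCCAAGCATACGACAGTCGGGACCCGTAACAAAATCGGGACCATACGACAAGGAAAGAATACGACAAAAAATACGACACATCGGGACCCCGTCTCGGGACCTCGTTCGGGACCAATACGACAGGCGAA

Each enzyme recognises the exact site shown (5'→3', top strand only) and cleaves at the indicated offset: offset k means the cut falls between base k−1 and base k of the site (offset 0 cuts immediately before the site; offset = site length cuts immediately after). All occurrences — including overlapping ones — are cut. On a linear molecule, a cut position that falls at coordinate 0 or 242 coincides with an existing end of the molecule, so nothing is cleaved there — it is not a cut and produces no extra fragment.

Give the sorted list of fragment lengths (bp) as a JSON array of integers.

Scan for sites:
  LmaX ATACGACA/1: at [7, 16, 68, 98, 121, 156, 172, 184, 228] ⇒ [8, 17, 69, 99, 122, 157, 173, 185, 229]
  VbrIII TCGGGACC/2: at [26, 52, 81, 108, 130, 148, 194, 207, 219] ⇒ [28, 54, 83, 110, 132, 150, 196, 209, 221]

Pooled cuts: [8, 17, 28, 54, 69, 83, 99, 110, 122, 132, 150, 157, 173, 185, 196, 209, 221, 229]

Fragment lengths:
  [0,8): 8 bp
  [8,17): 9 bp
  [17,28): 11 bp
  [28,54): 26 bp
  [54,69): 15 bp
  [69,83): 14 bp
  [83,99): 16 bp
  [99,110): 11 bp
  [110,122): 12 bp
  [122,132): 10 bp
  [132,150): 18 bp
  [150,157): 7 bp
  [157,173): 16 bp
  [173,185): 12 bp
  [185,196): 11 bp
  [196,209): 13 bp
  [209,221): 12 bp
  [221,229): 8 bp
  [229,242): 13 bp

[7,8,8,9,10,11,11,11,12,12,12,13,13,14,15,16,16,18,26]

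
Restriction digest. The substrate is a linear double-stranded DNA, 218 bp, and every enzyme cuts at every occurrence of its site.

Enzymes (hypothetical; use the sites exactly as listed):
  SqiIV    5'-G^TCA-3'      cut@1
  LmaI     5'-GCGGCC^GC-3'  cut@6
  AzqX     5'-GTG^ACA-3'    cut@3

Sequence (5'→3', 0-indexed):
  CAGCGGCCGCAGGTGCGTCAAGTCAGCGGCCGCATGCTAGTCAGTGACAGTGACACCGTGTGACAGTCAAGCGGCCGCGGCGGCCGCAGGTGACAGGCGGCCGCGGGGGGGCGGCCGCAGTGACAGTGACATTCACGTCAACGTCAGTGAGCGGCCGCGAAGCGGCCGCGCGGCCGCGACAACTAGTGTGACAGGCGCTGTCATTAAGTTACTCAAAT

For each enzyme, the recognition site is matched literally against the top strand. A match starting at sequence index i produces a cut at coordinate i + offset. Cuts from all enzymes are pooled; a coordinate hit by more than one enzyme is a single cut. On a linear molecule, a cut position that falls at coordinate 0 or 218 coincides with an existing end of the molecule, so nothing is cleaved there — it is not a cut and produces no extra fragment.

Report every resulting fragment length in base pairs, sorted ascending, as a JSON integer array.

[4,5,6,6,6,6,6,7,8,8,9,9,9,9,9,10,10,10,10,11,13,14,15,18]

Site scan:
  SqiIV GTCA/1: at [16, 21, 39, 65, 136, 142, 199] ⇒ [17, 22, 40, 66, 137, 143, 200]
  LmaI GCGGCCGC/6: at [2, 25, 70, 79, 96, 110, 150, 161, 169] ⇒ [8, 31, 76, 85, 102, 116, 156, 167, 175]
  AzqX GTGACA/3: at [43, 49, 59, 89, 119, 125, 187] ⇒ [46, 52, 62, 92, 122, 128, 190]

All cut coordinates (distinct, sorted): [8, 17, 22, 31, 40, 46, 52, 62, 66, 76, 85, 92, 102, 116, 122, 128, 137, 143, 156, 167, 175, 190, 200]

Fragments:
  [0,8): 8 bp
  [8,17): 9 bp
  [17,22): 5 bp
  [22,31): 9 bp
  [31,40): 9 bp
  [40,46): 6 bp
  [46,52): 6 bp
  [52,62): 10 bp
  [62,66): 4 bp
  [66,76): 10 bp
  [76,85): 9 bp
  [85,92): 7 bp
  [92,102): 10 bp
  [102,116): 14 bp
  [116,122): 6 bp
  [122,128): 6 bp
  [128,137): 9 bp
  [137,143): 6 bp
  [143,156): 13 bp
  [156,167): 11 bp
  [167,175): 8 bp
  [175,190): 15 bp
  [190,200): 10 bp
  [200,218): 18 bp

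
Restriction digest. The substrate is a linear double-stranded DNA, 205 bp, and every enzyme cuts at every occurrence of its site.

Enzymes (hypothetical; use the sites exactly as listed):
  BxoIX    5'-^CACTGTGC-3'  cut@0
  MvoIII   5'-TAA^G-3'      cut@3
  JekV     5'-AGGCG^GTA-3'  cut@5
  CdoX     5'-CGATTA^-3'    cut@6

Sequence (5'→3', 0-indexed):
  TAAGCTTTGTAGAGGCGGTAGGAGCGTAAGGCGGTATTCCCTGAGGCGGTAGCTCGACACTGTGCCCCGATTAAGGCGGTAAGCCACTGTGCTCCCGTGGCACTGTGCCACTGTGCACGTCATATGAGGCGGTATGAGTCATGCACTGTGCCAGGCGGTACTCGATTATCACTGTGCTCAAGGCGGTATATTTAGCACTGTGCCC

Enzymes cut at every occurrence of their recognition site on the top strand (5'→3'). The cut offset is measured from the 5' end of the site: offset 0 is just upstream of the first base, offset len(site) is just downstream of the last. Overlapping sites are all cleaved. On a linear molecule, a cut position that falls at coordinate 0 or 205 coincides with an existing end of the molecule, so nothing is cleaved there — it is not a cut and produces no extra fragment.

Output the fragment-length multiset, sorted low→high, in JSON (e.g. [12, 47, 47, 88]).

Site scan:
  BxoIX CACTGTGC/0: at [57, 84, 100, 108, 143, 169, 195] ⇒ [57, 84, 100, 108, 143, 169, 195]
  MvoIII TAAG/3: at [0, 26, 71, 79] ⇒ [3, 29, 74, 82]
  JekV AGGCGGTA/5: at [12, 28, 43, 73, 126, 152, 180] ⇒ [17, 33, 48, 78, 131, 157, 185]
  CdoX CGATTA/6: at [67, 162] ⇒ [73, 168]

Pooled cuts: [3, 17, 29, 33, 48, 57, 73, 74, 78, 82, 84, 100, 108, 131, 143, 157, 168, 169, 185, 195]

Fragments:
  [0,3): 3 bp
  [3,17): 14 bp
  [17,29): 12 bp
  [29,33): 4 bp
  [33,48): 15 bp
  [48,57): 9 bp
  [57,73): 16 bp
  [73,74): 1 bp
  [74,78): 4 bp
  [78,82): 4 bp
  [82,84): 2 bp
  [84,100): 16 bp
  [100,108): 8 bp
  [108,131): 23 bp
  [131,143): 12 bp
  [143,157): 14 bp
  [157,168): 11 bp
  [168,169): 1 bp
  [169,185): 16 bp
  [185,195): 10 bp
  [195,205): 10 bp

[1,1,2,3,4,4,4,8,9,10,10,11,12,12,14,14,15,16,16,16,23]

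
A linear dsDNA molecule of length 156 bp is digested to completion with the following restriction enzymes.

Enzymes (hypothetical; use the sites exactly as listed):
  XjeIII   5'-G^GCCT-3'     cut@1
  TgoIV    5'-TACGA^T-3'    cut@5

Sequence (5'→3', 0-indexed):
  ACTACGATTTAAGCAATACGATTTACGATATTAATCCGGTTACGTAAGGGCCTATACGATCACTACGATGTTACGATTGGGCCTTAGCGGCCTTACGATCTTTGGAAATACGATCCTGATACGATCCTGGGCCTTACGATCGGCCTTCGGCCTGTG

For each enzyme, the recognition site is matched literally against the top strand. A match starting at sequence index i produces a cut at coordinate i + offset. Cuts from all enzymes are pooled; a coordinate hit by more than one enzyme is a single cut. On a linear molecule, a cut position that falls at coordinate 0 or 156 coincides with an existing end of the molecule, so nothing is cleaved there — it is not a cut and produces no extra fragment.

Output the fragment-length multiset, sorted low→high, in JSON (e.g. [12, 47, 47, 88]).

[3,4,6,7,7,7,7,8,9,9,9,9,10,11,14,15,21]

Site scan:
  XjeIII GGCCT/1: at [48, 79, 88, 129, 141, 148] ⇒ [49, 80, 89, 130, 142, 149]
  TgoIV TACGAT/5: at [2, 16, 23, 54, 63, 71, 93, 108, 119, 134] ⇒ [7, 21, 28, 59, 68, 76, 98, 113, 124, 139]

All cut coordinates (distinct, sorted): [7, 21, 28, 49, 59, 68, 76, 80, 89, 98, 113, 124, 130, 139, 142, 149]

Fragments:
  [0,7): 7 bp
  [7,21): 14 bp
  [21,28): 7 bp
  [28,49): 21 bp
  [49,59): 10 bp
  [59,68): 9 bp
  [68,76): 8 bp
  [76,80): 4 bp
  [80,89): 9 bp
  [89,98): 9 bp
  [98,113): 15 bp
  [113,124): 11 bp
  [124,130): 6 bp
  [130,139): 9 bp
  [139,142): 3 bp
  [142,149): 7 bp
  [149,156): 7 bp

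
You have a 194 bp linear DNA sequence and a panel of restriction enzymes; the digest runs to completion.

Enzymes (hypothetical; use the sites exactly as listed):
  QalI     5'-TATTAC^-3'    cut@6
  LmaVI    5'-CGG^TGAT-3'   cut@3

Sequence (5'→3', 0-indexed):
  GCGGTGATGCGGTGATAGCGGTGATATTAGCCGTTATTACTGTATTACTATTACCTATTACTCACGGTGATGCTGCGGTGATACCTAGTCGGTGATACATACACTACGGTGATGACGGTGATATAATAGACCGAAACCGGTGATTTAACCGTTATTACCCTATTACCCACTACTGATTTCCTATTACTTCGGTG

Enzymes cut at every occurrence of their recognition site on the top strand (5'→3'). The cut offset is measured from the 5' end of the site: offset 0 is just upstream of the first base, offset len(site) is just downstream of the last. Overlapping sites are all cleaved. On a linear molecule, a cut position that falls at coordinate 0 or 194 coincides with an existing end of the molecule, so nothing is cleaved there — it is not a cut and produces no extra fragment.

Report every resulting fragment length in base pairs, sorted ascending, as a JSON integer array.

[4,6,6,7,7,8,8,8,9,9,11,14,17,18,19,21,22]

Site scan:
  QalI TATTAC/6: at [34, 42, 48, 55, 152, 160, 181] ⇒ [40, 48, 54, 61, 158, 166, 187]
  LmaVI CGGTGAT/3: at [1, 9, 18, 64, 75, 89, 106, 115, 137] ⇒ [4, 12, 21, 67, 78, 92, 109, 118, 140]

All cut coordinates (distinct, sorted): [4, 12, 21, 40, 48, 54, 61, 67, 78, 92, 109, 118, 140, 158, 166, 187]

Fragments:
  [0,4): 4 bp
  [4,12): 8 bp
  [12,21): 9 bp
  [21,40): 19 bp
  [40,48): 8 bp
  [48,54): 6 bp
  [54,61): 7 bp
  [61,67): 6 bp
  [67,78): 11 bp
  [78,92): 14 bp
  [92,109): 17 bp
  [109,118): 9 bp
  [118,140): 22 bp
  [140,158): 18 bp
  [158,166): 8 bp
  [166,187): 21 bp
  [187,194): 7 bp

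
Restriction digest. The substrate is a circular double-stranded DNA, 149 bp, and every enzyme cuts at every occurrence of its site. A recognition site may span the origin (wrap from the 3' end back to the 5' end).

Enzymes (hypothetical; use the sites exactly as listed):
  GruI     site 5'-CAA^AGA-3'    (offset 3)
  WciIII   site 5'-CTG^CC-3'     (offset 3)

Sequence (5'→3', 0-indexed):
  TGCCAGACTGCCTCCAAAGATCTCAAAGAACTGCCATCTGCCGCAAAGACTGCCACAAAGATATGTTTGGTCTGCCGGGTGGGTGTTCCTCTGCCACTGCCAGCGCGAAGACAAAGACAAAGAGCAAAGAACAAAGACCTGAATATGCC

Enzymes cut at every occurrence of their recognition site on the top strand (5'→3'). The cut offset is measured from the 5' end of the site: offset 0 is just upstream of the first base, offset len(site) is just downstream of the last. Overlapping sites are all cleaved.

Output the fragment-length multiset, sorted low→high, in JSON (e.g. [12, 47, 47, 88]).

Per-enzyme occurrences:
  GruI (CAAAGA, off=3): starts [14, 23, 43, 55, 111, 117, 124, 131] → cuts [17, 26, 46, 58, 114, 120, 127, 134]
  WciIII (CTGCC, off=3): starts [7, 30, 37, 49, 71, 90, 96, 148] → cuts [2, 10, 33, 40, 52, 74, 93, 99]

All cut coordinates (distinct, sorted): [2, 10, 17, 26, 33, 40, 46, 52, 58, 74, 93, 99, 114, 120, 127, 134]

Fragment lengths:
  2→10: 8 bp
  10→17: 7 bp
  17→26: 9 bp
  26→33: 7 bp
  33→40: 7 bp
  40→46: 6 bp
  46→52: 6 bp
  52→58: 6 bp
  58→74: 16 bp
  74→93: 19 bp
  93→99: 6 bp
  99→114: 15 bp
  114→120: 6 bp
  120→127: 7 bp
  127→134: 7 bp
  134→2 (wrap): 149-134+2 = 17 bp

[6,6,6,6,6,7,7,7,7,7,8,9,15,16,17,19]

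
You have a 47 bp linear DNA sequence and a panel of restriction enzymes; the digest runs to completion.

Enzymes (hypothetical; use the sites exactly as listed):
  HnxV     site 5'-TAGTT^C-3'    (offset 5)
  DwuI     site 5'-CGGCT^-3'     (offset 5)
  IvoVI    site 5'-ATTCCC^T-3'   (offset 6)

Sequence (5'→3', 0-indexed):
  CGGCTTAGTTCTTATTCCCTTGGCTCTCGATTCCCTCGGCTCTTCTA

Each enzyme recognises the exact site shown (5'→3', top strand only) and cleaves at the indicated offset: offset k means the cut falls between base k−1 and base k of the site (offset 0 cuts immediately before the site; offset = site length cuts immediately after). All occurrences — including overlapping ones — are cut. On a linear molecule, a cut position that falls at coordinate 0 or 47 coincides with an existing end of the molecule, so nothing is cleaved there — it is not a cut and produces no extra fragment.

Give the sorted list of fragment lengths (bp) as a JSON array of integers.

Site scan:
  HnxV (TAGTTC, off=5): starts [5] → cuts [10]
  DwuI (CGGCT, off=5): starts [0, 36] → cuts [5, 41]
  IvoVI (ATTCCCT, off=6): starts [13, 29] → cuts [19, 35]

Pooled cuts: [5, 10, 19, 35, 41]

Fragments:
  [0,5): 5 bp
  [5,10): 5 bp
  [10,19): 9 bp
  [19,35): 16 bp
  [35,41): 6 bp
  [41,47): 6 bp

[5,5,6,6,9,16]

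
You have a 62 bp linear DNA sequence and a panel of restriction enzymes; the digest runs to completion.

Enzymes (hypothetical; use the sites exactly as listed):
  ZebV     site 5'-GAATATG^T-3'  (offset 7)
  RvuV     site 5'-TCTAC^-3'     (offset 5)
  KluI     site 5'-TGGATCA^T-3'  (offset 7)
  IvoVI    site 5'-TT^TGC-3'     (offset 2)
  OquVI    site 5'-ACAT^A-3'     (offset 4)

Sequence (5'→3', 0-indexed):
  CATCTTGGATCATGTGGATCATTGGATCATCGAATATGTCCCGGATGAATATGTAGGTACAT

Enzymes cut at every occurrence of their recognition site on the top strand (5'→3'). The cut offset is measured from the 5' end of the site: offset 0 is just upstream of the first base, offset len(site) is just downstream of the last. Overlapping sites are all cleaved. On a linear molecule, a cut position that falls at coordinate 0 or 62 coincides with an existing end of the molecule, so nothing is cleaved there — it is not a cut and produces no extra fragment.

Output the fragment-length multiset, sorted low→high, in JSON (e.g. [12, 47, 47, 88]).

[8,9,9,9,12,15]

Per-enzyme occurrences:
  ZebV (GAATATGT, off=7): starts [31, 46] → cuts [38, 53]
  RvuV (TCTAC, off=5): no sites
  KluI (TGGATCAT, off=7): starts [5, 14, 22] → cuts [12, 21, 29]
  IvoVI (TTTGC, off=2): no sites
  OquVI (ACATA, off=4): no sites

All cut coordinates (distinct, sorted): [12, 21, 29, 38, 53]

Fragments:
  [0,12): 12 bp
  [12,21): 9 bp
  [21,29): 8 bp
  [29,38): 9 bp
  [38,53): 15 bp
  [53,62): 9 bp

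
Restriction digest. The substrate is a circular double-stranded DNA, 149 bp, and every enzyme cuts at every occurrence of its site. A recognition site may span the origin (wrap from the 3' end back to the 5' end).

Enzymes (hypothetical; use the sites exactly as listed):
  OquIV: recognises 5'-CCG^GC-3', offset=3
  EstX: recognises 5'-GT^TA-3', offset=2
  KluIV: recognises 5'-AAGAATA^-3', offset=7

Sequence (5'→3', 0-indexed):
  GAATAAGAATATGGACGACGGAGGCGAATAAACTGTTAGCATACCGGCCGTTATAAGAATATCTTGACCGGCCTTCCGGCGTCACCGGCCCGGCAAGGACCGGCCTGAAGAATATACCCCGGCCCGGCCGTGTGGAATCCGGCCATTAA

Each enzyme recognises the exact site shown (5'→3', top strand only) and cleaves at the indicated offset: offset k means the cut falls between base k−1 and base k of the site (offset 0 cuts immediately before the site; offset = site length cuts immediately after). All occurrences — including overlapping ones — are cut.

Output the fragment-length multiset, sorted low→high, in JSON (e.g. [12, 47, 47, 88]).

[5,5,5,6,7,8,9,9,10,10,10,12,13,15,25]

Site scan:
  OquIV CCGGC/3: at [43, 67, 75, 84, 89, 99, 118, 123, 138] ⇒ [46, 70, 78, 87, 92, 102, 121, 126, 141]
  EstX GTTA/2: at [34, 49] ⇒ [36, 51]
  KluIV AAGAATA/7: at [4, 54, 107, 147] ⇒ [5, 11, 61, 114]

Pooled cuts: [5, 11, 36, 46, 51, 61, 70, 78, 87, 92, 102, 114, 121, 126, 141]

Fragment lengths:
  5→11: 6 bp
  11→36: 25 bp
  36→46: 10 bp
  46→51: 5 bp
  51→61: 10 bp
  61→70: 9 bp
  70→78: 8 bp
  78→87: 9 bp
  87→92: 5 bp
  92→102: 10 bp
  102→114: 12 bp
  114→121: 7 bp
  121→126: 5 bp
  126→141: 15 bp
  141→5 (wrap): 149-141+5 = 13 bp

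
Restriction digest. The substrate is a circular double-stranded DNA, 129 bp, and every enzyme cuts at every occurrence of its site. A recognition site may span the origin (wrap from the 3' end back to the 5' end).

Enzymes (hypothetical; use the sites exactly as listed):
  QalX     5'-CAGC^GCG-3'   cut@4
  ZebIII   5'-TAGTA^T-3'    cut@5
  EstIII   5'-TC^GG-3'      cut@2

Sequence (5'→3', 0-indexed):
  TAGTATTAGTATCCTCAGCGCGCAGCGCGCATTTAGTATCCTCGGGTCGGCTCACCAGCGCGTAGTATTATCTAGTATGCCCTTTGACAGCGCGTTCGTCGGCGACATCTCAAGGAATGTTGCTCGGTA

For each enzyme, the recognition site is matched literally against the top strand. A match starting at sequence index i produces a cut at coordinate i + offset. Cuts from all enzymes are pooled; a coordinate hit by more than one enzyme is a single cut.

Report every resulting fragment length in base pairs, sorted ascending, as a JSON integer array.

[5,5,6,7,8,8,9,9,10,11,12,14,25]

Per-enzyme occurrences:
  QalX (CAGCGCG, off=4): starts [15, 22, 55, 87] → cuts [19, 26, 59, 91]
  ZebIII (TAGTAT, off=5): starts [0, 6, 33, 62, 72] → cuts [5, 11, 38, 67, 77]
  EstIII (TCGG, off=2): starts [41, 46, 98, 123] → cuts [43, 48, 100, 125]

Pooled cuts: [5, 11, 19, 26, 38, 43, 48, 59, 67, 77, 91, 100, 125]

Fragment lengths:
  5→11: 6 bp
  11→19: 8 bp
  19→26: 7 bp
  26→38: 12 bp
  38→43: 5 bp
  43→48: 5 bp
  48→59: 11 bp
  59→67: 8 bp
  67→77: 10 bp
  77→91: 14 bp
  91→100: 9 bp
  100→125: 25 bp
  125→5 (wrap): 129-125+5 = 9 bp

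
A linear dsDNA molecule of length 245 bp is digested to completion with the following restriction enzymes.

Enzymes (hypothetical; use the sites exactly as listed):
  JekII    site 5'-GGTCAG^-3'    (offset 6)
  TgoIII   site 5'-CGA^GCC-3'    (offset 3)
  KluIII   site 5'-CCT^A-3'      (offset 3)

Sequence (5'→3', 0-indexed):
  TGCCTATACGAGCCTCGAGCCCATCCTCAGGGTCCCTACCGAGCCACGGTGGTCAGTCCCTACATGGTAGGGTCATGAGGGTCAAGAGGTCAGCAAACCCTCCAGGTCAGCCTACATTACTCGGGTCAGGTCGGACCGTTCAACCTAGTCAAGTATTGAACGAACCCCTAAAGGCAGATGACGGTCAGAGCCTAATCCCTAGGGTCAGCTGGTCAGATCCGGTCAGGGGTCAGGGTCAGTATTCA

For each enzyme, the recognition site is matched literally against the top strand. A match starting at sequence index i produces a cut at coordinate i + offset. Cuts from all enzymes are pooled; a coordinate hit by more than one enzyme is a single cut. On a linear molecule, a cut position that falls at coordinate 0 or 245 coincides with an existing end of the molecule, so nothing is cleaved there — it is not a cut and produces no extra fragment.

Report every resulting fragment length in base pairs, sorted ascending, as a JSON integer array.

Per-enzyme occurrences:
  JekII (GGTCAG, off=6): starts [50, 87, 104, 123, 182, 202, 210, 220, 227, 233] → cuts [56, 93, 110, 129, 188, 208, 216, 226, 233, 239]
  TgoIII (CGAGCC, off=3): starts [8, 15, 39] → cuts [11, 18, 42]
  KluIII (CCTA, off=3): starts [2, 34, 58, 110, 143, 166, 190, 197] → cuts [5, 37, 61, 113, 146, 169, 193, 200]

All cut coordinates (distinct, sorted): [5, 11, 18, 37, 42, 56, 61, 93, 110, 113, 129, 146, 169, 188, 193, 200, 208, 216, 226, 233, 239]

Fragment lengths:
  [0,5): 5 bp
  [5,11): 6 bp
  [11,18): 7 bp
  [18,37): 19 bp
  [37,42): 5 bp
  [42,56): 14 bp
  [56,61): 5 bp
  [61,93): 32 bp
  [93,110): 17 bp
  [110,113): 3 bp
  [113,129): 16 bp
  [129,146): 17 bp
  [146,169): 23 bp
  [169,188): 19 bp
  [188,193): 5 bp
  [193,200): 7 bp
  [200,208): 8 bp
  [208,216): 8 bp
  [216,226): 10 bp
  [226,233): 7 bp
  [233,239): 6 bp
  [239,245): 6 bp

[3,5,5,5,5,6,6,6,7,7,7,8,8,10,14,16,17,17,19,19,23,32]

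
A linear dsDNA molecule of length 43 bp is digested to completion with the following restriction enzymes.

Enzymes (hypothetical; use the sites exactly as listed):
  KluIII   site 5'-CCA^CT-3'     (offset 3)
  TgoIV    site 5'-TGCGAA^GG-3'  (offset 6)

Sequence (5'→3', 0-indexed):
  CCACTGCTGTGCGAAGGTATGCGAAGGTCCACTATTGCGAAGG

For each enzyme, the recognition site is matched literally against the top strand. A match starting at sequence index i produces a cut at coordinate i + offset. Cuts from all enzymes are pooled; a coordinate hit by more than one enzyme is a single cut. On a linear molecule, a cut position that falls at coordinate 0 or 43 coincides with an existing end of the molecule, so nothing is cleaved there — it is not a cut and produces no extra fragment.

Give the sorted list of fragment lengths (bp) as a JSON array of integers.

[2,3,6,10,10,12]

Scan for sites:
  KluIII CCACT/3: at [0, 28] ⇒ [3, 31]
  TgoIV TGCGAAGG/6: at [9, 19, 35] ⇒ [15, 25, 41]

Pooled cuts: [3, 15, 25, 31, 41]

Fragment lengths:
  [0,3): 3 bp
  [3,15): 12 bp
  [15,25): 10 bp
  [25,31): 6 bp
  [31,41): 10 bp
  [41,43): 2 bp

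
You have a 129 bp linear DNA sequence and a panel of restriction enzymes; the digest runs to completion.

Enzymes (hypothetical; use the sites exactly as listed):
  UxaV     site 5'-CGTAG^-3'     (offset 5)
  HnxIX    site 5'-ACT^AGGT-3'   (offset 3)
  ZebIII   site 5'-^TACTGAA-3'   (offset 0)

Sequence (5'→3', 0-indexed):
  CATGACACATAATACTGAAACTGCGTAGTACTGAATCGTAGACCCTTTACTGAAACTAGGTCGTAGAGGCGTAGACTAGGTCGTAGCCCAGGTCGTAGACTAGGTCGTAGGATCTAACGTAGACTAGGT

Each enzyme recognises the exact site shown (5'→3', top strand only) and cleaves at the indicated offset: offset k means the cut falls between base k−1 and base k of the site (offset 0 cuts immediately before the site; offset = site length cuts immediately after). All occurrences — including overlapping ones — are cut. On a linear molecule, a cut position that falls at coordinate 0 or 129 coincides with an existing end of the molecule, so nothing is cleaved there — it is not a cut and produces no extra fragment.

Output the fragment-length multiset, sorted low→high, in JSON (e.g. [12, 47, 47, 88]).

[3,3,3,4,6,8,9,9,9,10,12,12,12,13,16]

Scan for sites:
  UxaV CGTAG/5: at [23, 36, 61, 69, 81, 93, 105, 117] ⇒ [28, 41, 66, 74, 86, 98, 110, 122]
  HnxIX ACTAGGT/3: at [54, 74, 98, 122] ⇒ [57, 77, 101, 125]
  ZebIII TACTGAA/0: at [12, 28, 47] ⇒ [12, 28, 47]

Pooled cuts: [12, 28, 41, 47, 57, 66, 74, 77, 86, 98, 101, 110, 122, 125]

Fragment lengths:
  [0,12): 12 bp
  [12,28): 16 bp
  [28,41): 13 bp
  [41,47): 6 bp
  [47,57): 10 bp
  [57,66): 9 bp
  [66,74): 8 bp
  [74,77): 3 bp
  [77,86): 9 bp
  [86,98): 12 bp
  [98,101): 3 bp
  [101,110): 9 bp
  [110,122): 12 bp
  [122,125): 3 bp
  [125,129): 4 bp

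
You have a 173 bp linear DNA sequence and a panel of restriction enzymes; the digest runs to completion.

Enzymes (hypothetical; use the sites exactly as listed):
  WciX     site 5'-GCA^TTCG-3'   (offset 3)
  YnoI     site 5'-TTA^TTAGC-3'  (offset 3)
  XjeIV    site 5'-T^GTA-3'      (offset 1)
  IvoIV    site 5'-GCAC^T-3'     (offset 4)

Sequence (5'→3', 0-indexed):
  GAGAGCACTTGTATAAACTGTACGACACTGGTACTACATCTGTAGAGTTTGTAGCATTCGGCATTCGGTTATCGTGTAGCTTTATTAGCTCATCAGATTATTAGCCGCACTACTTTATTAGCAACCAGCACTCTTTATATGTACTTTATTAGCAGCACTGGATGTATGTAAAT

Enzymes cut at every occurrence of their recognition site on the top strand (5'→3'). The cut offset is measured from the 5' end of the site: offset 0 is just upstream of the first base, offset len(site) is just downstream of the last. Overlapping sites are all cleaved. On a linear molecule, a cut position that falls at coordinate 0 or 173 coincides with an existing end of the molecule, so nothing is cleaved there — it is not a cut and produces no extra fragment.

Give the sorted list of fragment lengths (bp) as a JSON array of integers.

[2,4,5,6,6,7,7,8,8,9,9,9,9,10,10,12,14,16,22]

Site scan:
  WciX GCATTCG/3: at [53, 60] ⇒ [56, 63]
  YnoI TTATTAGC/3: at [81, 97, 114, 145] ⇒ [84, 100, 117, 148]
  XjeIV TGTA/1: at [9, 18, 40, 49, 74, 139, 162, 166] ⇒ [10, 19, 41, 50, 75, 140, 163, 167]
  IvoIV GCACT/4: at [4, 106, 127, 154] ⇒ [8, 110, 131, 158]

All cut coordinates (distinct, sorted): [8, 10, 19, 41, 50, 56, 63, 75, 84, 100, 110, 117, 131, 140, 148, 158, 163, 167]

Fragment lengths:
  [0,8): 8 bp
  [8,10): 2 bp
  [10,19): 9 bp
  [19,41): 22 bp
  [41,50): 9 bp
  [50,56): 6 bp
  [56,63): 7 bp
  [63,75): 12 bp
  [75,84): 9 bp
  [84,100): 16 bp
  [100,110): 10 bp
  [110,117): 7 bp
  [117,131): 14 bp
  [131,140): 9 bp
  [140,148): 8 bp
  [148,158): 10 bp
  [158,163): 5 bp
  [163,167): 4 bp
  [167,173): 6 bp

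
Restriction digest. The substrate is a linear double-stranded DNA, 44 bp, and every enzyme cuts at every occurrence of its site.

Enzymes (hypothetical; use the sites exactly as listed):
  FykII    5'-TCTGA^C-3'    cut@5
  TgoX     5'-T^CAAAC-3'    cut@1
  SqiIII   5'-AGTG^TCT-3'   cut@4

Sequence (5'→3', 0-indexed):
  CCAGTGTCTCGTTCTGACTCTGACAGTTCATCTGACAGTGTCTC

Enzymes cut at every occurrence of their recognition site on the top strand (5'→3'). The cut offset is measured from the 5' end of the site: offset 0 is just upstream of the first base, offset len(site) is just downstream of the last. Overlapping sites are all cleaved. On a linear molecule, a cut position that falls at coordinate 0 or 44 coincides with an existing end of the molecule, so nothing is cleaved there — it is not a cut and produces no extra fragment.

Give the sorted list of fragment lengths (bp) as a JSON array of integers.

[4,5,6,6,11,12]

Site scan:
  FykII TCTGAC/5: at [12, 18, 30] ⇒ [17, 23, 35]
  TgoX (TCAAAC, off=1): no sites
  SqiIII AGTGTCT/4: at [2, 36] ⇒ [6, 40]

All cut coordinates (distinct, sorted): [6, 17, 23, 35, 40]

Fragment lengths:
  [0,6): 6 bp
  [6,17): 11 bp
  [17,23): 6 bp
  [23,35): 12 bp
  [35,40): 5 bp
  [40,44): 4 bp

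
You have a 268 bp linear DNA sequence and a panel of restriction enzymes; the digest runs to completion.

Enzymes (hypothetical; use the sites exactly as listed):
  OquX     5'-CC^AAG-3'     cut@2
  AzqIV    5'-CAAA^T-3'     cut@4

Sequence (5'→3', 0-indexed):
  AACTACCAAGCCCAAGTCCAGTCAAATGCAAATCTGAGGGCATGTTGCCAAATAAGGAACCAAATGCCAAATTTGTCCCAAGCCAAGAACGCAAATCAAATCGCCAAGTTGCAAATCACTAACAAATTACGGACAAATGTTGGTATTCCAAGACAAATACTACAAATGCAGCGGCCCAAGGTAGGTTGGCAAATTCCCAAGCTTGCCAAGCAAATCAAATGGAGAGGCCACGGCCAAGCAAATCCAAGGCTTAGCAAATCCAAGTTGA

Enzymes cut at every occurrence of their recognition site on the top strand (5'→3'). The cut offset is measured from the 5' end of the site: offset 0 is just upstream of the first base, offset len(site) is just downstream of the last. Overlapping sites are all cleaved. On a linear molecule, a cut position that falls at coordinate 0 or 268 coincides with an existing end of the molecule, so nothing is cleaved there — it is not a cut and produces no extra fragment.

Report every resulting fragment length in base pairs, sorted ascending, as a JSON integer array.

Scan for sites:
  OquX (CCAAG, off=2): starts [5, 11, 77, 82, 103, 147, 175, 196, 205, 233, 243, 259] → cuts [7, 13, 79, 84, 105, 149, 177, 198, 207, 235, 245, 261]
  AzqIV (CAAAT, off=4): starts [22, 28, 48, 60, 67, 91, 96, 111, 122, 133, 153, 162, 189, 210, 215, 238, 254] → cuts [26, 32, 52, 64, 71, 95, 100, 115, 126, 137, 157, 166, 193, 214, 219, 242, 258]

Pooled cuts: [7, 13, 26, 32, 52, 64, 71, 79, 84, 95, 100, 105, 115, 126, 137, 149, 157, 166, 177, 193, 198, 207, 214, 219, 235, 242, 245, 258, 261]

Fragments:
  [0,7): 7 bp
  [7,13): 6 bp
  [13,26): 13 bp
  [26,32): 6 bp
  [32,52): 20 bp
  [52,64): 12 bp
  [64,71): 7 bp
  [71,79): 8 bp
  [79,84): 5 bp
  [84,95): 11 bp
  [95,100): 5 bp
  [100,105): 5 bp
  [105,115): 10 bp
  [115,126): 11 bp
  [126,137): 11 bp
  [137,149): 12 bp
  [149,157): 8 bp
  [157,166): 9 bp
  [166,177): 11 bp
  [177,193): 16 bp
  [193,198): 5 bp
  [198,207): 9 bp
  [207,214): 7 bp
  [214,219): 5 bp
  [219,235): 16 bp
  [235,242): 7 bp
  [242,245): 3 bp
  [245,258): 13 bp
  [258,261): 3 bp
  [261,268): 7 bp

[3,3,5,5,5,5,5,6,6,7,7,7,7,7,8,8,9,9,10,11,11,11,11,12,12,13,13,16,16,20]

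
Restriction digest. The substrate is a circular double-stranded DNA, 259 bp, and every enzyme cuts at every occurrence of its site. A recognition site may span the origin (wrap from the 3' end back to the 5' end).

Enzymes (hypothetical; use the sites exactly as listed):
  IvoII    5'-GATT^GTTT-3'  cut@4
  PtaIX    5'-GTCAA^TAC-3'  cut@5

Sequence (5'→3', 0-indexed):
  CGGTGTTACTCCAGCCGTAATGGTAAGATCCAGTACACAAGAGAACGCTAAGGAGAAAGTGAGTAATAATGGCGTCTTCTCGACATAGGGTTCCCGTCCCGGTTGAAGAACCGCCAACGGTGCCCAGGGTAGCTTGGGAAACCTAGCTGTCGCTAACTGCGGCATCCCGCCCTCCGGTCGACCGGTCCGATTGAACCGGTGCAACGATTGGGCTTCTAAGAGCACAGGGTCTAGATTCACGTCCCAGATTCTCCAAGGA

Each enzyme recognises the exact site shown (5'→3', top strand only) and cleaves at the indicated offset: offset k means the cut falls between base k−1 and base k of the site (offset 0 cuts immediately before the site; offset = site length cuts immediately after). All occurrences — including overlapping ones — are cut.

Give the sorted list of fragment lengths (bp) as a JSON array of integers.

Per-enzyme occurrences:
  IvoII (GATTGTTT, off=4): no sites
  PtaIX (GTCAATAC, off=5): no sites

Pooled cuts: ∅

Fragment lengths:
  no cuts → one circular fragment of 259 bp

[259]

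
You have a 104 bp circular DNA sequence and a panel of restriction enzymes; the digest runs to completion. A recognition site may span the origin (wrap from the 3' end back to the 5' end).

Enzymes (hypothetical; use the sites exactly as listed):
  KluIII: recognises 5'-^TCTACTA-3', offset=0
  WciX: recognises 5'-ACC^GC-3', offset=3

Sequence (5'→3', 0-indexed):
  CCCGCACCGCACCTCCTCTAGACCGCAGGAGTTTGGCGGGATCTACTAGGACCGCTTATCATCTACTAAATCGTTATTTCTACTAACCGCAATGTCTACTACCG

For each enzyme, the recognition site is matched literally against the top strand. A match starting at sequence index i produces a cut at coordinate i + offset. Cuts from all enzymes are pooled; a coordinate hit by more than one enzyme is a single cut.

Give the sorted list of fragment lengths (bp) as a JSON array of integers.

Scan for sites:
  KluIII TCTACTA/0: at [41, 61, 78, 94] ⇒ [41, 61, 78, 94]
  WciX ACCGC/3: at [5, 21, 50, 85, 100] ⇒ [8, 24, 53, 88, 103]

All cut coordinates (distinct, sorted): [8, 24, 41, 53, 61, 78, 88, 94, 103]

Fragment lengths:
  8→24: 16 bp
  24→41: 17 bp
  41→53: 12 bp
  53→61: 8 bp
  61→78: 17 bp
  78→88: 10 bp
  88→94: 6 bp
  94→103: 9 bp
  103→8 (wrap): 104-103+8 = 9 bp

[6,8,9,9,10,12,16,17,17]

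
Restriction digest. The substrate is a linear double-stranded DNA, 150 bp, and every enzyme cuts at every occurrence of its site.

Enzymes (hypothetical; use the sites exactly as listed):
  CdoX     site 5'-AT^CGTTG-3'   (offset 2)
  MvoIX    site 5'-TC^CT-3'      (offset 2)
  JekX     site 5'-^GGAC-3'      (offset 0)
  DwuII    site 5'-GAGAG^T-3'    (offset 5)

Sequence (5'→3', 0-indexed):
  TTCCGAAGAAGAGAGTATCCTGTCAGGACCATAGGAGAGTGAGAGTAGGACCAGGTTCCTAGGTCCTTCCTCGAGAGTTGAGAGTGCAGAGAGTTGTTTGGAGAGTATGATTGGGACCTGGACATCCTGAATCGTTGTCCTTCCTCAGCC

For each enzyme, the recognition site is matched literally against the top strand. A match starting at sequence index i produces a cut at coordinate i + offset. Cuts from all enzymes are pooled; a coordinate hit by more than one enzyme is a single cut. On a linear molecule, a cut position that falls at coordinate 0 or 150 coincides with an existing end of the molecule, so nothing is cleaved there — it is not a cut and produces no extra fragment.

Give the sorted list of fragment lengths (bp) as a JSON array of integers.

Per-enzyme occurrences:
  CdoX ATCGTTG/2: at [130] ⇒ [132]
  MvoIX TCCT/2: at [17, 56, 63, 67, 124, 137, 141] ⇒ [19, 58, 65, 69, 126, 139, 143]
  JekX GGAC/0: at [25, 47, 113, 119] ⇒ [25, 47, 113, 119]
  DwuII GAGAGT/5: at [10, 34, 40, 72, 79, 88, 100] ⇒ [15, 39, 45, 77, 84, 93, 105]

All cut coordinates (distinct, sorted): [15, 19, 25, 39, 45, 47, 58, 65, 69, 77, 84, 93, 105, 113, 119, 126, 132, 139, 143]

Fragments:
  [0,15): 15 bp
  [15,19): 4 bp
  [19,25): 6 bp
  [25,39): 14 bp
  [39,45): 6 bp
  [45,47): 2 bp
  [47,58): 11 bp
  [58,65): 7 bp
  [65,69): 4 bp
  [69,77): 8 bp
  [77,84): 7 bp
  [84,93): 9 bp
  [93,105): 12 bp
  [105,113): 8 bp
  [113,119): 6 bp
  [119,126): 7 bp
  [126,132): 6 bp
  [132,139): 7 bp
  [139,143): 4 bp
  [143,150): 7 bp

[2,4,4,4,6,6,6,6,7,7,7,7,7,8,8,9,11,12,14,15]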